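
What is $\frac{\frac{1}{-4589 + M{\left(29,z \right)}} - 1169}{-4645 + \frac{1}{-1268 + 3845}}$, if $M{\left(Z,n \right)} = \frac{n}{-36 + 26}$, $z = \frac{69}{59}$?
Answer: $\frac{8156618456457}{32410164672956} \approx 0.25167$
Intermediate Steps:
$z = \frac{69}{59}$ ($z = 69 \cdot \frac{1}{59} = \frac{69}{59} \approx 1.1695$)
$M{\left(Z,n \right)} = - \frac{n}{10}$ ($M{\left(Z,n \right)} = \frac{n}{-10} = - \frac{n}{10}$)
$\frac{\frac{1}{-4589 + M{\left(29,z \right)}} - 1169}{-4645 + \frac{1}{-1268 + 3845}} = \frac{\frac{1}{-4589 - \frac{69}{590}} - 1169}{-4645 + \frac{1}{-1268 + 3845}} = \frac{\frac{1}{-4589 - \frac{69}{590}} - 1169}{-4645 + \frac{1}{2577}} = \frac{\frac{1}{- \frac{2707579}{590}} - 1169}{-4645 + \frac{1}{2577}} = \frac{- \frac{590}{2707579} - 1169}{- \frac{11970164}{2577}} = \left(- \frac{3165160441}{2707579}\right) \left(- \frac{2577}{11970164}\right) = \frac{8156618456457}{32410164672956}$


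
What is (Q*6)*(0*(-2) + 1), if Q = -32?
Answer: -192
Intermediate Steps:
(Q*6)*(0*(-2) + 1) = (-32*6)*(0*(-2) + 1) = -192*(0 + 1) = -192*1 = -192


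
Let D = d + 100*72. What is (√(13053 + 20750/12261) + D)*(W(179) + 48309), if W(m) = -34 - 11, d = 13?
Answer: 348128232 + 16088*√1962539591163/4087 ≈ 3.5364e+8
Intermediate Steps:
W(m) = -45
D = 7213 (D = 13 + 100*72 = 13 + 7200 = 7213)
(√(13053 + 20750/12261) + D)*(W(179) + 48309) = (√(13053 + 20750/12261) + 7213)*(-45 + 48309) = (√(13053 + 20750*(1/12261)) + 7213)*48264 = (√(13053 + 20750/12261) + 7213)*48264 = (√(160063583/12261) + 7213)*48264 = (√1962539591163/12261 + 7213)*48264 = (7213 + √1962539591163/12261)*48264 = 348128232 + 16088*√1962539591163/4087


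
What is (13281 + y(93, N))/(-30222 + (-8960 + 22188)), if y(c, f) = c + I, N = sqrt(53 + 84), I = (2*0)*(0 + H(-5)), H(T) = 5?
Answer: -6687/8497 ≈ -0.78698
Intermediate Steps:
I = 0 (I = (2*0)*(0 + 5) = 0*5 = 0)
N = sqrt(137) ≈ 11.705
y(c, f) = c (y(c, f) = c + 0 = c)
(13281 + y(93, N))/(-30222 + (-8960 + 22188)) = (13281 + 93)/(-30222 + (-8960 + 22188)) = 13374/(-30222 + 13228) = 13374/(-16994) = 13374*(-1/16994) = -6687/8497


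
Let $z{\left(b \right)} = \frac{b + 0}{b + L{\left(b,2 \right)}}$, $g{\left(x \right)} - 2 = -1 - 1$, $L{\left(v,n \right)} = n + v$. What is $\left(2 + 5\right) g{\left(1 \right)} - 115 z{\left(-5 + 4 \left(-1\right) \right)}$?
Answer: $- \frac{1035}{16} \approx -64.688$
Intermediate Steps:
$g{\left(x \right)} = 0$ ($g{\left(x \right)} = 2 - 2 = 0$)
$z{\left(b \right)} = \frac{b}{2 + 2 b}$ ($z{\left(b \right)} = \frac{b + 0}{b + \left(2 + b\right)} = \frac{b}{2 + 2 b}$)
$\left(2 + 5\right) g{\left(1 \right)} - 115 z{\left(-5 + 4 \left(-1\right) \right)} = \left(2 + 5\right) 0 - 115 \frac{-5 + 4 \left(-1\right)}{2 \left(1 + \left(-5 + 4 \left(-1\right)\right)\right)} = 7 \cdot 0 - 115 \frac{-5 - 4}{2 \left(1 - 9\right)} = 0 - 115 \cdot \frac{1}{2} \left(-9\right) \frac{1}{1 - 9} = 0 - 115 \cdot \frac{1}{2} \left(-9\right) \frac{1}{-8} = 0 - 115 \cdot \frac{1}{2} \left(-9\right) \left(- \frac{1}{8}\right) = 0 - \frac{1035}{16} = - \frac{1035}{16}$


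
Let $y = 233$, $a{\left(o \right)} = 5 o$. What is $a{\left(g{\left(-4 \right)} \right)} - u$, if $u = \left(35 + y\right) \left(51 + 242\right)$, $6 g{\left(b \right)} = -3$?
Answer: $- \frac{157053}{2} \approx -78527.0$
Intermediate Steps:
$g{\left(b \right)} = - \frac{1}{2}$ ($g{\left(b \right)} = \frac{1}{6} \left(-3\right) = - \frac{1}{2}$)
$u = 78524$ ($u = \left(35 + 233\right) \left(51 + 242\right) = 268 \cdot 293 = 78524$)
$a{\left(g{\left(-4 \right)} \right)} - u = 5 \left(- \frac{1}{2}\right) - 78524 = - \frac{5}{2} - 78524 = - \frac{157053}{2}$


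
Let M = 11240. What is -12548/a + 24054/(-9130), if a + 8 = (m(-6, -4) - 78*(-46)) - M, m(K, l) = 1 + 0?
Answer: -34833173/34963335 ≈ -0.99628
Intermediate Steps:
m(K, l) = 1
a = -7659 (a = -8 + ((1 - 78*(-46)) - 1*11240) = -8 + ((1 + 3588) - 11240) = -8 + (3589 - 11240) = -8 - 7651 = -7659)
-12548/a + 24054/(-9130) = -12548/(-7659) + 24054/(-9130) = -12548*(-1/7659) + 24054*(-1/9130) = 12548/7659 - 12027/4565 = -34833173/34963335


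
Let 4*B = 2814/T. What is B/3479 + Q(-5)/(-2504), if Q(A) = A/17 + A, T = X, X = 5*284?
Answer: 16948671/7510485080 ≈ 0.0022567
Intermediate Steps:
X = 1420
T = 1420
Q(A) = 18*A/17 (Q(A) = A/17 + A = 18*A/17)
B = 1407/2840 (B = (2814/1420)/4 = (2814*(1/1420))/4 = (1/4)*(1407/710) = 1407/2840 ≈ 0.49542)
B/3479 + Q(-5)/(-2504) = (1407/2840)/3479 + ((18/17)*(-5))/(-2504) = (1407/2840)*(1/3479) - 90/17*(-1/2504) = 201/1411480 + 45/21284 = 16948671/7510485080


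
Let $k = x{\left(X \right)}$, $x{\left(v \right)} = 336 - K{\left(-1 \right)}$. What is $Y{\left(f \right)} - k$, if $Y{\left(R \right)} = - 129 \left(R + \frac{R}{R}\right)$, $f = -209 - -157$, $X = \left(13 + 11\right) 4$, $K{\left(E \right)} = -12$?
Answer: $6231$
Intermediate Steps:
$X = 96$ ($X = 24 \cdot 4 = 96$)
$f = -52$ ($f = -209 + 157 = -52$)
$x{\left(v \right)} = 348$ ($x{\left(v \right)} = 336 - -12 = 336 + 12 = 348$)
$k = 348$
$Y{\left(R \right)} = -129 - 129 R$ ($Y{\left(R \right)} = - 129 \left(R + 1\right) = - 129 \left(1 + R\right) = -129 - 129 R$)
$Y{\left(f \right)} - k = \left(-129 - -6708\right) - 348 = \left(-129 + 6708\right) - 348 = 6579 - 348 = 6231$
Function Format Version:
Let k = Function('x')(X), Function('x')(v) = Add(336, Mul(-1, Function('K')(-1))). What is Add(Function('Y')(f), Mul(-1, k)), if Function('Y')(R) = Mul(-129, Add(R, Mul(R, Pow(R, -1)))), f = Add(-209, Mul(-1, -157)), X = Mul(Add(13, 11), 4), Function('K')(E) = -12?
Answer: 6231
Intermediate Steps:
X = 96 (X = Mul(24, 4) = 96)
f = -52 (f = Add(-209, 157) = -52)
Function('x')(v) = 348 (Function('x')(v) = Add(336, Mul(-1, -12)) = Add(336, 12) = 348)
k = 348
Function('Y')(R) = Add(-129, Mul(-129, R)) (Function('Y')(R) = Mul(-129, Add(R, 1)) = Mul(-129, Add(1, R)) = Add(-129, Mul(-129, R)))
Add(Function('Y')(f), Mul(-1, k)) = Add(Add(-129, Mul(-129, -52)), Mul(-1, 348)) = Add(Add(-129, 6708), -348) = Add(6579, -348) = 6231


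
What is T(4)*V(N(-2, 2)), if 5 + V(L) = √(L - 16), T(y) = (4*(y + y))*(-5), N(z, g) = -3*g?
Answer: 800 - 160*I*√22 ≈ 800.0 - 750.47*I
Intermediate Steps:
T(y) = -40*y (T(y) = (4*(2*y))*(-5) = (8*y)*(-5) = -40*y)
V(L) = -5 + √(-16 + L) (V(L) = -5 + √(L - 16) = -5 + √(-16 + L))
T(4)*V(N(-2, 2)) = (-40*4)*(-5 + √(-16 - 3*2)) = -160*(-5 + √(-16 - 6)) = -160*(-5 + √(-22)) = -160*(-5 + I*√22) = 800 - 160*I*√22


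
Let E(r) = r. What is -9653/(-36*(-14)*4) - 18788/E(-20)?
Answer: 1345841/1440 ≈ 934.61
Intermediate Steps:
-9653/(-36*(-14)*4) - 18788/E(-20) = -9653/(-36*(-14)*4) - 18788/(-20) = -9653/(504*4) - 18788*(-1/20) = -9653/2016 + 4697/5 = -9653*1/2016 + 4697/5 = -1379/288 + 4697/5 = 1345841/1440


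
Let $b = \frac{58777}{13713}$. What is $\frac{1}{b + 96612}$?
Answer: $\frac{13713}{1324899133} \approx 1.035 \cdot 10^{-5}$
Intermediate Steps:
$b = \frac{58777}{13713}$ ($b = 58777 \cdot \frac{1}{13713} = \frac{58777}{13713} \approx 4.2862$)
$\frac{1}{b + 96612} = \frac{1}{\frac{58777}{13713} + 96612} = \frac{1}{\frac{1324899133}{13713}} = \frac{13713}{1324899133}$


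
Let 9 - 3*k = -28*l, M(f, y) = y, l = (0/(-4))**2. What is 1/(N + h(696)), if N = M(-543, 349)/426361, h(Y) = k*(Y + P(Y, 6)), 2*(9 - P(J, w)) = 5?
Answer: 852722/1797112313 ≈ 0.00047450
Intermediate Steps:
l = 0 (l = (0*(-1/4))**2 = 0**2 = 0)
P(J, w) = 13/2 (P(J, w) = 9 - 1/2*5 = 9 - 5/2 = 13/2)
k = 3 (k = 3 - (-28)*0/3 = 3 - 1/3*0 = 3 + 0 = 3)
h(Y) = 39/2 + 3*Y (h(Y) = 3*(Y + 13/2) = 3*(13/2 + Y) = 39/2 + 3*Y)
N = 349/426361 ≈ 0.00081856
1/(N + h(696)) = 1/(349/426361 + (39/2 + 3*696)) = 1/(349/426361 + (39/2 + 2088)) = 1/(349/426361 + 4215/2) = 1/(1797112313/852722) = 852722/1797112313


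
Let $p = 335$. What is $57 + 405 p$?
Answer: $135732$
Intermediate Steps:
$57 + 405 p = 57 + 405 \cdot 335 = 57 + 135675 = 135732$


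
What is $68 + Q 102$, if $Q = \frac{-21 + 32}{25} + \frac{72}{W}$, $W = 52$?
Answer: $\frac{82586}{325} \approx 254.11$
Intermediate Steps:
$Q = \frac{593}{325}$ ($Q = \frac{-21 + 32}{25} + \frac{72}{52} = 11 \cdot \frac{1}{25} + 72 \cdot \frac{1}{52} = \frac{11}{25} + \frac{18}{13} = \frac{593}{325} \approx 1.8246$)
$68 + Q 102 = 68 + \frac{593}{325} \cdot 102 = 68 + \frac{60486}{325} = \frac{82586}{325}$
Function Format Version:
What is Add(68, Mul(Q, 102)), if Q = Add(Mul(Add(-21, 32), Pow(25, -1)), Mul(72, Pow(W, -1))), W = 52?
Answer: Rational(82586, 325) ≈ 254.11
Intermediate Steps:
Q = Rational(593, 325) (Q = Add(Mul(Add(-21, 32), Pow(25, -1)), Mul(72, Pow(52, -1))) = Add(Mul(11, Rational(1, 25)), Mul(72, Rational(1, 52))) = Add(Rational(11, 25), Rational(18, 13)) = Rational(593, 325) ≈ 1.8246)
Add(68, Mul(Q, 102)) = Add(68, Mul(Rational(593, 325), 102)) = Add(68, Rational(60486, 325)) = Rational(82586, 325)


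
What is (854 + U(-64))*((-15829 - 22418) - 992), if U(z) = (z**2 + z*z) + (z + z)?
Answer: -349933402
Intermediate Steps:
U(z) = 2*z + 2*z**2 (U(z) = (z**2 + z**2) + 2*z = 2*z**2 + 2*z = 2*z + 2*z**2)
(854 + U(-64))*((-15829 - 22418) - 992) = (854 + 2*(-64)*(1 - 64))*((-15829 - 22418) - 992) = (854 + 2*(-64)*(-63))*(-38247 - 992) = (854 + 8064)*(-39239) = 8918*(-39239) = -349933402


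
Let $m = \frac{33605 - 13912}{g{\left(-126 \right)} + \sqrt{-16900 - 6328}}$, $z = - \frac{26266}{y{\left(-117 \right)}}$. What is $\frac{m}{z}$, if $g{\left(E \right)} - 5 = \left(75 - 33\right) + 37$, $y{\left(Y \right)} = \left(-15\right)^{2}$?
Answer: $- \frac{93049425}{198859886} + \frac{4430925 i \sqrt{5807}}{397719772} \approx -0.46791 + 0.84897 i$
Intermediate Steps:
$y{\left(Y \right)} = 225$
$g{\left(E \right)} = 84$ ($g{\left(E \right)} = 5 + \left(\left(75 - 33\right) + 37\right) = 5 + \left(42 + 37\right) = 5 + 79 = 84$)
$z = - \frac{26266}{225} \approx -116.74$
$m = \frac{19693}{84 + 2 i \sqrt{5807}}$ ($m = \frac{33605 - 13912}{84 + \sqrt{-16900 - 6328}} = \frac{19693}{84 + \sqrt{-23228}} = \frac{19693}{84 + 2 i \sqrt{5807}} \approx 54.623 - 99.107 i$)
$\frac{m}{z} = \frac{\frac{413553}{7571} - \frac{19693 i \sqrt{5807}}{15142}}{- \frac{26266}{225}} = \left(\frac{413553}{7571} - \frac{19693 i \sqrt{5807}}{15142}\right) \left(- \frac{225}{26266}\right) = - \frac{93049425}{198859886} + \frac{4430925 i \sqrt{5807}}{397719772}$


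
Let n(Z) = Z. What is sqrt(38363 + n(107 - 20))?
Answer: 5*sqrt(1538) ≈ 196.09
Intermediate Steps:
sqrt(38363 + n(107 - 20)) = sqrt(38363 + (107 - 20)) = sqrt(38363 + 87) = sqrt(38450) = 5*sqrt(1538)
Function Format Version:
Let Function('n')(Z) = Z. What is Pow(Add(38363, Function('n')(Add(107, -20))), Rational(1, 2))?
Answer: Mul(5, Pow(1538, Rational(1, 2))) ≈ 196.09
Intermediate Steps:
Pow(Add(38363, Function('n')(Add(107, -20))), Rational(1, 2)) = Pow(Add(38363, Add(107, -20)), Rational(1, 2)) = Pow(Add(38363, 87), Rational(1, 2)) = Pow(38450, Rational(1, 2)) = Mul(5, Pow(1538, Rational(1, 2)))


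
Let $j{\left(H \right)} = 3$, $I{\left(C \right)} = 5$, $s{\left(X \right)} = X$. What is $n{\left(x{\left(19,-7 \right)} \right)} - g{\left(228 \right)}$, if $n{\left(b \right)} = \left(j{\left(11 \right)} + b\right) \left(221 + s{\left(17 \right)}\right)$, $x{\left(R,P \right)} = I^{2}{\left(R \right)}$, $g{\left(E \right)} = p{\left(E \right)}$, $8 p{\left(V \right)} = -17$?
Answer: $\frac{53329}{8} \approx 6666.1$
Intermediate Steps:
$p{\left(V \right)} = - \frac{17}{8}$ ($p{\left(V \right)} = \frac{1}{8} \left(-17\right) = - \frac{17}{8}$)
$g{\left(E \right)} = - \frac{17}{8}$
$x{\left(R,P \right)} = 25$ ($x{\left(R,P \right)} = 5^{2} = 25$)
$n{\left(b \right)} = 714 + 238 b$ ($n{\left(b \right)} = \left(3 + b\right) \left(221 + 17\right) = \left(3 + b\right) 238 = 714 + 238 b$)
$n{\left(x{\left(19,-7 \right)} \right)} - g{\left(228 \right)} = \left(714 + 238 \cdot 25\right) - - \frac{17}{8} = \left(714 + 5950\right) + \frac{17}{8} = 6664 + \frac{17}{8} = \frac{53329}{8}$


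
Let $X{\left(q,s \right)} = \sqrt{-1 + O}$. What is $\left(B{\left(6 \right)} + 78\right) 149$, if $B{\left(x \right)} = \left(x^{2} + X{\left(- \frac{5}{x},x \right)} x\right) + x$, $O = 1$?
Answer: $17880$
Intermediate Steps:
$X{\left(q,s \right)} = 0$ ($X{\left(q,s \right)} = \sqrt{-1 + 1} = \sqrt{0} = 0$)
$B{\left(x \right)} = x + x^{2}$ ($B{\left(x \right)} = \left(x^{2} + 0 x\right) + x = \left(x^{2} + 0\right) + x = x^{2} + x = x + x^{2}$)
$\left(B{\left(6 \right)} + 78\right) 149 = \left(6 \left(1 + 6\right) + 78\right) 149 = \left(6 \cdot 7 + 78\right) 149 = \left(42 + 78\right) 149 = 120 \cdot 149 = 17880$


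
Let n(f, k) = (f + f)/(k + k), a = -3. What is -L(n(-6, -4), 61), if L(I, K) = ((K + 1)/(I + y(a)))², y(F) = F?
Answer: -15376/9 ≈ -1708.4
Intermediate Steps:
n(f, k) = f/k (n(f, k) = (2*f)/((2*k)) = (2*f)*(1/(2*k)) = f/k)
L(I, K) = (1 + K)²/(-3 + I)² (L(I, K) = ((K + 1)/(I - 3))² = ((1 + K)/(-3 + I))² = (1 + K)²/(-3 + I)²)
-L(n(-6, -4), 61) = -(1 + 61)²/(-3 - 6/(-4))² = -62²/(-3 - 6*(-¼))² = -3844/(-3 + 3/2)² = -3844/(-3/2)² = -3844*4/9 = -1*15376/9 = -15376/9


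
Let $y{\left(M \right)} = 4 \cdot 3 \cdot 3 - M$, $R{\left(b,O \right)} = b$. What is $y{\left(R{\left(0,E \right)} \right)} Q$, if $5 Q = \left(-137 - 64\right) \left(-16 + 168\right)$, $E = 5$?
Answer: $- \frac{1099872}{5} \approx -2.1997 \cdot 10^{5}$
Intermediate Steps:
$y{\left(M \right)} = 36 - M$ ($y{\left(M \right)} = 12 \cdot 3 - M = 36 - M$)
$Q = - \frac{30552}{5}$ ($Q = \frac{\left(-137 - 64\right) \left(-16 + 168\right)}{5} = \frac{\left(-201\right) 152}{5} = \frac{1}{5} \left(-30552\right) = - \frac{30552}{5} \approx -6110.4$)
$y{\left(R{\left(0,E \right)} \right)} Q = \left(36 - 0\right) \left(- \frac{30552}{5}\right) = \left(36 + 0\right) \left(- \frac{30552}{5}\right) = 36 \left(- \frac{30552}{5}\right) = - \frac{1099872}{5}$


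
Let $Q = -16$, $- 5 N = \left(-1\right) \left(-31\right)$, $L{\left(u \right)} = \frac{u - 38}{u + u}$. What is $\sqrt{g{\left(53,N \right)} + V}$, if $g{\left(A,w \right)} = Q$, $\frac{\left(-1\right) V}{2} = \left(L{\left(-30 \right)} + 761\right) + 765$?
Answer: $\frac{i \sqrt{690810}}{15} \approx 55.41 i$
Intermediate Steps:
$L{\left(u \right)} = \frac{-38 + u}{2 u}$
$N = - \frac{31}{5}$ ($N = - \frac{\left(-1\right) \left(-31\right)}{5} = \left(- \frac{1}{5}\right) 31 = - \frac{31}{5} \approx -6.2$)
$V = - \frac{45814}{15}$ ($V = - 2 \left(\left(\frac{-38 - 30}{2 \left(-30\right)} + 761\right) + 765\right) = - 2 \left(\left(\frac{1}{2} \left(- \frac{1}{30}\right) \left(-68\right) + 761\right) + 765\right) = - 2 \left(\left(\frac{17}{15} + 761\right) + 765\right) = - 2 \left(\frac{11432}{15} + 765\right) = \left(-2\right) \frac{22907}{15} = - \frac{45814}{15} \approx -3054.3$)
$g{\left(A,w \right)} = -16$
$\sqrt{g{\left(53,N \right)} + V} = \sqrt{-16 - \frac{45814}{15}} = \sqrt{- \frac{46054}{15}} = \frac{i \sqrt{690810}}{15}$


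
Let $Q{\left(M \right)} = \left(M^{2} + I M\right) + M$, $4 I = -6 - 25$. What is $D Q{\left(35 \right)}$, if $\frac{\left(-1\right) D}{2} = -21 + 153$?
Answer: $-261030$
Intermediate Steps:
$D = -264$ ($D = - 2 \left(-21 + 153\right) = \left(-2\right) 132 = -264$)
$I = - \frac{31}{4}$ ($I = \frac{-6 - 25}{4} = \frac{1}{4} \left(-31\right) = - \frac{31}{4} \approx -7.75$)
$Q{\left(M \right)} = M^{2} - \frac{27 M}{4}$ ($Q{\left(M \right)} = \left(M^{2} - \frac{31 M}{4}\right) + M = M^{2} - \frac{27 M}{4}$)
$D Q{\left(35 \right)} = - 264 \cdot \frac{1}{4} \cdot 35 \left(-27 + 4 \cdot 35\right) = - 264 \cdot \frac{1}{4} \cdot 35 \left(-27 + 140\right) = - 264 \cdot \frac{1}{4} \cdot 35 \cdot 113 = \left(-264\right) \frac{3955}{4} = -261030$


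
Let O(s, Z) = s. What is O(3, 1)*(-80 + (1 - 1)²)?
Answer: -240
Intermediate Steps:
O(3, 1)*(-80 + (1 - 1)²) = 3*(-80 + (1 - 1)²) = 3*(-80 + 0²) = 3*(-80 + 0) = 3*(-80) = -240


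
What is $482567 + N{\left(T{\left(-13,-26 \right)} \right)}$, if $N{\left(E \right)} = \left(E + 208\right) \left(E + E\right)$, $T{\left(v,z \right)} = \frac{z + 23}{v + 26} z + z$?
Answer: $475047$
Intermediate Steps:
$T{\left(v,z \right)} = z + \frac{z \left(23 + z\right)}{26 + v}$ ($T{\left(v,z \right)} = \frac{23 + z}{26 + v} z + z = \frac{z \left(23 + z\right)}{26 + v} + z = z + \frac{z \left(23 + z\right)}{26 + v}$)
$N{\left(E \right)} = 2 E \left(208 + E\right)$ ($N{\left(E \right)} = \left(208 + E\right) 2 E = 2 E \left(208 + E\right)$)
$482567 + N{\left(T{\left(-13,-26 \right)} \right)} = 482567 + 2 \left(- \frac{26 \left(49 - 13 - 26\right)}{26 - 13}\right) \left(208 - \frac{26 \left(49 - 13 - 26\right)}{26 - 13}\right) = 482567 + 2 \left(\left(-26\right) \frac{1}{13} \cdot 10\right) \left(208 - 26 \cdot \frac{1}{13} \cdot 10\right) = 482567 + 2 \left(\left(-26\right) \frac{1}{13} \cdot 10\right) \left(208 - 2 \cdot 10\right) = 482567 + 2 \left(-20\right) \left(208 - 20\right) = 482567 + 2 \left(-20\right) 188 = 482567 - 7520 = 475047$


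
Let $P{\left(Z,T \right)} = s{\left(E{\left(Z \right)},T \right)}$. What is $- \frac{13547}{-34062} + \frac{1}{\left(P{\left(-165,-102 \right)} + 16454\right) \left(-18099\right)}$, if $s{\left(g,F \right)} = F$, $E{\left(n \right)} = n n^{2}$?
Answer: $\frac{95459530757}{240019381728} \approx 0.39772$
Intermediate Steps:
$E{\left(n \right)} = n^{3}$
$P{\left(Z,T \right)} = T$
$- \frac{13547}{-34062} + \frac{1}{\left(P{\left(-165,-102 \right)} + 16454\right) \left(-18099\right)} = - \frac{13547}{-34062} + \frac{1}{\left(-102 + 16454\right) \left(-18099\right)} = \left(-13547\right) \left(- \frac{1}{34062}\right) + \frac{1}{16352} \left(- \frac{1}{18099}\right) = \frac{13547}{34062} + \frac{1}{16352} \left(- \frac{1}{18099}\right) = \frac{13547}{34062} - \frac{1}{295954848} = \frac{95459530757}{240019381728}$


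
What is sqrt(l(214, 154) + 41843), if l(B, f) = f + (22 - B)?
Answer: 3*sqrt(4645) ≈ 204.46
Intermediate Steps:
l(B, f) = 22 + f - B
sqrt(l(214, 154) + 41843) = sqrt((22 + 154 - 1*214) + 41843) = sqrt((22 + 154 - 214) + 41843) = sqrt(-38 + 41843) = sqrt(41805) = 3*sqrt(4645)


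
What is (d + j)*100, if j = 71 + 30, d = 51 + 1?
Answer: 15300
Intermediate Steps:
d = 52
j = 101
(d + j)*100 = (52 + 101)*100 = 153*100 = 15300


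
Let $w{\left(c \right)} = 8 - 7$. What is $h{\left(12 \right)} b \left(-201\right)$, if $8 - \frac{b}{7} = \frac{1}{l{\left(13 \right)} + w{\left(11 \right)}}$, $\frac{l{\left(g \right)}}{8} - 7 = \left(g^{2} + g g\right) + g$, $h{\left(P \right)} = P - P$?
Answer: $0$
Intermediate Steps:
$h{\left(P \right)} = 0$
$l{\left(g \right)} = 56 + 8 g + 16 g^{2}$ ($l{\left(g \right)} = 56 + 8 \left(\left(g^{2} + g g\right) + g\right) = 56 + 8 \left(\left(g^{2} + g^{2}\right) + g\right) = 56 + 8 \left(2 g^{2} + g\right) = 56 + 8 \left(g + 2 g^{2}\right) = 56 + \left(8 g + 16 g^{2}\right) = 56 + 8 g + 16 g^{2}$)
$w{\left(c \right)} = 1$ ($w{\left(c \right)} = 8 - 7 = 1$)
$b = \frac{160433}{2865}$ ($b = 56 - \frac{7}{\left(56 + 8 \cdot 13 + 16 \cdot 13^{2}\right) + 1} = 56 - \frac{7}{\left(56 + 104 + 16 \cdot 169\right) + 1} = 56 - \frac{7}{\left(56 + 104 + 2704\right) + 1} = 56 - \frac{7}{2864 + 1} = 56 - \frac{7}{2865} = \frac{160433}{2865} \approx 55.998$)
$h{\left(12 \right)} b \left(-201\right) = 0 \cdot \frac{160433}{2865} \left(-201\right) = 0 \left(-201\right) = 0$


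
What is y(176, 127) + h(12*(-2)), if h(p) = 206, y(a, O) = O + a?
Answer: 509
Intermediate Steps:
y(176, 127) + h(12*(-2)) = (127 + 176) + 206 = 303 + 206 = 509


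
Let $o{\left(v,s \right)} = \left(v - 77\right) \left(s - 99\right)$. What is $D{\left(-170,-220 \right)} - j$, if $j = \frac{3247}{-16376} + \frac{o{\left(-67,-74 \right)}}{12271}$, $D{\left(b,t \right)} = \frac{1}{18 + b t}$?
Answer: $- \frac{6886962592327}{3759571604264} \approx -1.8318$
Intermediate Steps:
$o{\left(v,s \right)} = \left(-99 + s\right) \left(-77 + v\right)$ ($o{\left(v,s \right)} = \left(-77 + v\right) \left(-99 + s\right) = \left(-99 + s\right) \left(-77 + v\right)$)
$j = \frac{368114975}{200949896}$ ($j = \frac{3247}{-16376} + \frac{7623 - -6633 - -5698 - -4958}{12271} = 3247 \left(- \frac{1}{16376}\right) + \left(7623 + 6633 + 5698 + 4958\right) \frac{1}{12271} = - \frac{3247}{16376} + 24912 \cdot \frac{1}{12271} = - \frac{3247}{16376} + \frac{24912}{12271} = \frac{368114975}{200949896} \approx 1.8319$)
$D{\left(-170,-220 \right)} - j = \frac{1}{18 - -37400} - \frac{368114975}{200949896} = \frac{1}{18 + 37400} - \frac{368114975}{200949896} = \frac{1}{37418} - \frac{368114975}{200949896} = - \frac{6886962592327}{3759571604264}$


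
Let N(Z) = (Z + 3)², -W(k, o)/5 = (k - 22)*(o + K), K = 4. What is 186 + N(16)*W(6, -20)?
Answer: -461894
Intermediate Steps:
W(k, o) = -5*(-22 + k)*(4 + o) (W(k, o) = -5*(k - 22)*(o + 4) = -5*(-22 + k)*(4 + o))
N(Z) = (3 + Z)²
186 + N(16)*W(6, -20) = 186 + (3 + 16)²*(440 - 20*6 + 110*(-20) - 5*6*(-20)) = 186 + 19²*(440 - 120 - 2200 + 600) = 186 + 361*(-1280) = 186 - 462080 = -461894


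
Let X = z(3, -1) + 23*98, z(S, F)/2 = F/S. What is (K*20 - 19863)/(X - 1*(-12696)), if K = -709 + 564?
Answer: -68289/44848 ≈ -1.5227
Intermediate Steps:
K = -145
z(S, F) = 2*F/S (z(S, F) = 2*(F/S) = 2*F/S)
X = 6760/3 (X = 2*(-1)/3 + 23*98 = 2*(-1)*(⅓) + 2254 = -⅔ + 2254 = 6760/3 ≈ 2253.3)
(K*20 - 19863)/(X - 1*(-12696)) = (-145*20 - 19863)/(6760/3 - 1*(-12696)) = (-2900 - 19863)/(6760/3 + 12696) = -22763/44848/3 = -22763*3/44848 = -68289/44848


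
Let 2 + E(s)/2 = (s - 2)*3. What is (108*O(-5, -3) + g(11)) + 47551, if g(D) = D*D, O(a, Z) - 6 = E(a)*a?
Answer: 73160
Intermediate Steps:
E(s) = -16 + 6*s (E(s) = -4 + 2*((s - 2)*3) = -4 + 2*((-2 + s)*3) = -4 + 2*(-6 + 3*s) = -4 + (-12 + 6*s) = -16 + 6*s)
O(a, Z) = 6 + a*(-16 + 6*a) (O(a, Z) = 6 + (-16 + 6*a)*a = 6 + a*(-16 + 6*a))
g(D) = D²
(108*O(-5, -3) + g(11)) + 47551 = (108*(6 + 2*(-5)*(-8 + 3*(-5))) + 11²) + 47551 = (108*(6 + 2*(-5)*(-8 - 15)) + 121) + 47551 = (108*(6 + 2*(-5)*(-23)) + 121) + 47551 = (108*(6 + 230) + 121) + 47551 = (108*236 + 121) + 47551 = (25488 + 121) + 47551 = 25609 + 47551 = 73160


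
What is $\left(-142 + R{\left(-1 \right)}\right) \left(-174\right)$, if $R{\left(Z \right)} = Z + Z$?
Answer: $25056$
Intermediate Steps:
$R{\left(Z \right)} = 2 Z$
$\left(-142 + R{\left(-1 \right)}\right) \left(-174\right) = \left(-142 + 2 \left(-1\right)\right) \left(-174\right) = \left(-142 - 2\right) \left(-174\right) = \left(-144\right) \left(-174\right) = 25056$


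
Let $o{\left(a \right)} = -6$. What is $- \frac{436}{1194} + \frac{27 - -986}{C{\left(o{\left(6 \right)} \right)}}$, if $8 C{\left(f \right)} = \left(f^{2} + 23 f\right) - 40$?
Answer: $- \frac{2434522}{42387} \approx -57.436$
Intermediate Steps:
$C{\left(f \right)} = -5 + \frac{f^{2}}{8} + \frac{23 f}{8}$ ($C{\left(f \right)} = \frac{\left(f^{2} + 23 f\right) - 40}{8} = \frac{-40 + f^{2} + 23 f}{8} = -5 + \frac{f^{2}}{8} + \frac{23 f}{8}$)
$- \frac{436}{1194} + \frac{27 - -986}{C{\left(o{\left(6 \right)} \right)}} = - \frac{436}{1194} + \frac{27 - -986}{-5 + \frac{\left(-6\right)^{2}}{8} + \frac{23}{8} \left(-6\right)} = \left(-436\right) \frac{1}{1194} + \frac{27 + 986}{-5 + \frac{1}{8} \cdot 36 - \frac{69}{4}} = - \frac{218}{597} + \frac{1013}{-5 + \frac{9}{2} - \frac{69}{4}} = - \frac{218}{597} + \frac{1013}{- \frac{71}{4}} = - \frac{218}{597} + 1013 \left(- \frac{4}{71}\right) = - \frac{218}{597} - \frac{4052}{71} = - \frac{2434522}{42387}$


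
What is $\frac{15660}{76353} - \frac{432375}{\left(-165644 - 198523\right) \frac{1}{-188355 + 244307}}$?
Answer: $\frac{205239584632580}{3089471439} \approx 66432.0$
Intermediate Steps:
$\frac{15660}{76353} - \frac{432375}{\left(-165644 - 198523\right) \frac{1}{-188355 + 244307}} = 15660 \cdot \frac{1}{76353} - \frac{432375}{\left(-364167\right) \frac{1}{55952}} = \frac{5220}{25451} - \frac{432375}{\left(-364167\right) \frac{1}{55952}} = \frac{5220}{25451} - \frac{432375}{- \frac{364167}{55952}} = \frac{5220}{25451} - - \frac{8064082000}{121389} = \frac{5220}{25451} + \frac{8064082000}{121389} = \frac{205239584632580}{3089471439}$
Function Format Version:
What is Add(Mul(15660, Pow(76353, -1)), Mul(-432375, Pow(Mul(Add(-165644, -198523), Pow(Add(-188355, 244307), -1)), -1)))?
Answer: Rational(205239584632580, 3089471439) ≈ 66432.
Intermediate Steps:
Add(Mul(15660, Pow(76353, -1)), Mul(-432375, Pow(Mul(Add(-165644, -198523), Pow(Add(-188355, 244307), -1)), -1))) = Add(Mul(15660, Rational(1, 76353)), Mul(-432375, Pow(Mul(-364167, Pow(55952, -1)), -1))) = Add(Rational(5220, 25451), Mul(-432375, Pow(Mul(-364167, Rational(1, 55952)), -1))) = Add(Rational(5220, 25451), Mul(-432375, Pow(Rational(-364167, 55952), -1))) = Add(Rational(5220, 25451), Mul(-432375, Rational(-55952, 364167))) = Add(Rational(5220, 25451), Rational(8064082000, 121389)) = Rational(205239584632580, 3089471439)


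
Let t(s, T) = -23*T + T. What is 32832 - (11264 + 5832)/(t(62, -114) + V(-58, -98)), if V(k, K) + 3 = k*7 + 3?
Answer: 34497884/1051 ≈ 32824.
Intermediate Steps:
t(s, T) = -22*T
V(k, K) = 7*k (V(k, K) = -3 + (k*7 + 3) = -3 + (7*k + 3) = -3 + (3 + 7*k) = 7*k)
32832 - (11264 + 5832)/(t(62, -114) + V(-58, -98)) = 32832 - (11264 + 5832)/(-22*(-114) + 7*(-58)) = 32832 - 17096/(2508 - 406) = 32832 - 17096/2102 = 32832 - 1*8548/1051 = 32832 - 8548/1051 = 34497884/1051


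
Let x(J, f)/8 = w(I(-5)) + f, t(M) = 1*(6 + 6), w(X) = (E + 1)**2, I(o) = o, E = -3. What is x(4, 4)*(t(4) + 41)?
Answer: 3392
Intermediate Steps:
w(X) = 4 (w(X) = (-3 + 1)**2 = (-2)**2 = 4)
t(M) = 12 (t(M) = 1*12 = 12)
x(J, f) = 32 + 8*f (x(J, f) = 8*(4 + f) = 32 + 8*f)
x(4, 4)*(t(4) + 41) = (32 + 8*4)*(12 + 41) = (32 + 32)*53 = 64*53 = 3392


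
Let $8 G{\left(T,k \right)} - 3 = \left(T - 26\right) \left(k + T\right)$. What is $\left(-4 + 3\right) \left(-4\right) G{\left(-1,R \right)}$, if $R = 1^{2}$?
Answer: $\frac{3}{2} \approx 1.5$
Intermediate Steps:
$R = 1$
$G{\left(T,k \right)} = \frac{3}{8} + \frac{\left(-26 + T\right) \left(T + k\right)}{8}$ ($G{\left(T,k \right)} = \frac{3}{8} + \frac{\left(T - 26\right) \left(k + T\right)}{8} = \frac{3}{8} + \frac{\left(-26 + T\right) \left(T + k\right)}{8}$)
$\left(-4 + 3\right) \left(-4\right) G{\left(-1,R \right)} = \left(-4 + 3\right) \left(-4\right) \left(\frac{3}{8} - - \frac{13}{4} - \frac{13}{4} + \frac{\left(-1\right)^{2}}{8} + \frac{1}{8} \left(-1\right) 1\right) = \left(-1\right) \left(-4\right) \left(\frac{3}{8} + \frac{13}{4} - \frac{13}{4} + \frac{1}{8} \cdot 1 - \frac{1}{8}\right) = 4 \left(\frac{3}{8} + \frac{13}{4} - \frac{13}{4} + \frac{1}{8} - \frac{1}{8}\right) = 4 \cdot \frac{3}{8} = \frac{3}{2}$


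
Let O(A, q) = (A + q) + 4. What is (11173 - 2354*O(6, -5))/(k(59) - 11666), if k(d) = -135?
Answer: 597/11801 ≈ 0.050589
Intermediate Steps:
O(A, q) = 4 + A + q
(11173 - 2354*O(6, -5))/(k(59) - 11666) = (11173 - 2354*(4 + 6 - 5))/(-135 - 11666) = (11173 - 2354*5)/(-11801) = (11173 - 11770)*(-1/11801) = -597*(-1/11801) = 597/11801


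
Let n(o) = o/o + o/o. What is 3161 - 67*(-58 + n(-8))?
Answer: 6913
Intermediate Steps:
n(o) = 2 (n(o) = 1 + 1 = 2)
3161 - 67*(-58 + n(-8)) = 3161 - 67*(-58 + 2) = 3161 - 67*(-56) = 3161 - 1*(-3752) = 3161 + 3752 = 6913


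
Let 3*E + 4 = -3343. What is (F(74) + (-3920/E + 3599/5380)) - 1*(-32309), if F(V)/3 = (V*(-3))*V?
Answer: -305591133847/18006860 ≈ -16971.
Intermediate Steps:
E = -3347/3 (E = -4/3 + (⅓)*(-3343) = -4/3 - 3343/3 = -3347/3 ≈ -1115.7)
F(V) = -9*V² (F(V) = 3*((V*(-3))*V) = 3*((-3*V)*V) = 3*(-3*V²) = -9*V²)
(F(74) + (-3920/E + 3599/5380)) - 1*(-32309) = (-9*74² + (-3920/(-3347/3) + 3599/5380)) - 1*(-32309) = (-9*5476 + (-3920*(-3/3347) + 3599*(1/5380))) + 32309 = (-49284 + (11760/3347 + 3599/5380)) + 32309 = (-49284 + 75314653/18006860) + 32309 = -887374773587/18006860 + 32309 = -305591133847/18006860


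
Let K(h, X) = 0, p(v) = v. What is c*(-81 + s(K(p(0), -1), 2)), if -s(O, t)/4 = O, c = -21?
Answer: 1701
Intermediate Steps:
s(O, t) = -4*O
c*(-81 + s(K(p(0), -1), 2)) = -21*(-81 - 4*0) = -21*(-81 + 0) = -21*(-81) = 1701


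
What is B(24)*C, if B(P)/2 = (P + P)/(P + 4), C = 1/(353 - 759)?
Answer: -12/1421 ≈ -0.0084448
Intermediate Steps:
C = -1/406 (C = 1/(-406) = -1/406 ≈ -0.0024631)
B(P) = 4*P/(4 + P) (B(P) = 2*((P + P)/(P + 4)) = 2*((2*P)/(4 + P)) = 2*(2*P/(4 + P)) = 4*P/(4 + P))
B(24)*C = (4*24/(4 + 24))*(-1/406) = (4*24/28)*(-1/406) = (4*24*(1/28))*(-1/406) = (24/7)*(-1/406) = -12/1421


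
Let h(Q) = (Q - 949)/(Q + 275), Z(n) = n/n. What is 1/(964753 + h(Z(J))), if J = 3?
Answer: 23/22189240 ≈ 1.0365e-6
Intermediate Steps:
Z(n) = 1
h(Q) = (-949 + Q)/(275 + Q)
1/(964753 + h(Z(J))) = 1/(964753 + (-949 + 1)/(275 + 1)) = 1/(964753 - 948/276) = 1/(964753 + (1/276)*(-948)) = 1/(964753 - 79/23) = 1/(22189240/23) = 23/22189240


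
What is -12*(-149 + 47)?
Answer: 1224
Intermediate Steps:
-12*(-149 + 47) = -12*(-102) = 1224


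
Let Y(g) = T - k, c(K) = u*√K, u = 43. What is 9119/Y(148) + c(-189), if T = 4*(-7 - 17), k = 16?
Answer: -9119/112 + 129*I*√21 ≈ -81.42 + 591.15*I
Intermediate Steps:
c(K) = 43*√K
T = -96 (T = 4*(-24) = -96)
Y(g) = -112 (Y(g) = -96 - 1*16 = -96 - 16 = -112)
9119/Y(148) + c(-189) = 9119/(-112) + 43*√(-189) = 9119*(-1/112) + 43*(3*I*√21) = -9119/112 + 129*I*√21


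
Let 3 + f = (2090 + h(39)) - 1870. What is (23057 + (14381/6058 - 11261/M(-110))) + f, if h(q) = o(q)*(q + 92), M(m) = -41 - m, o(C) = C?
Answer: 11796923917/418002 ≈ 28222.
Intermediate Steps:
h(q) = q*(92 + q) (h(q) = q*(q + 92) = q*(92 + q))
f = 5326 (f = -3 + ((2090 + 39*(92 + 39)) - 1870) = -3 + ((2090 + 39*131) - 1870) = -3 + ((2090 + 5109) - 1870) = -3 + (7199 - 1870) = -3 + 5329 = 5326)
(23057 + (14381/6058 - 11261/M(-110))) + f = (23057 + (14381/6058 - 11261/(-41 - 1*(-110)))) + 5326 = (23057 + (14381*(1/6058) - 11261/(-41 + 110))) + 5326 = (23057 + (14381/6058 - 11261/69)) + 5326 = (23057 - 67226849/418002) + 5326 = 9570645265/418002 + 5326 = 11796923917/418002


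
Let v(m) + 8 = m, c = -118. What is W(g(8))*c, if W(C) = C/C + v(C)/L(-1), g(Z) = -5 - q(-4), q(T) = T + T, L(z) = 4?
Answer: 59/2 ≈ 29.500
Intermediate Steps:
q(T) = 2*T
v(m) = -8 + m
g(Z) = 3 (g(Z) = -5 - 2*(-4) = -5 - 1*(-8) = -5 + 8 = 3)
W(C) = -1 + C/4 (W(C) = C/C + (-8 + C)/4 = 1 + (-8 + C)*(¼) = 1 + (-2 + C/4) = -1 + C/4)
W(g(8))*c = (-1 + (¼)*3)*(-118) = (-1 + ¾)*(-118) = -¼*(-118) = 59/2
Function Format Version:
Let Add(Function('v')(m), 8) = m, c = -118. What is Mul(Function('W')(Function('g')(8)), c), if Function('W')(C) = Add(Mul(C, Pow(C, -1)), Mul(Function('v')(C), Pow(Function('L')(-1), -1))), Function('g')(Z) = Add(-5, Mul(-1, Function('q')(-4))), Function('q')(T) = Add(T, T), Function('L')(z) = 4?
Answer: Rational(59, 2) ≈ 29.500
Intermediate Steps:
Function('q')(T) = Mul(2, T)
Function('v')(m) = Add(-8, m)
Function('g')(Z) = 3 (Function('g')(Z) = Add(-5, Mul(-1, Mul(2, -4))) = Add(-5, Mul(-1, -8)) = Add(-5, 8) = 3)
Function('W')(C) = Add(-1, Mul(Rational(1, 4), C)) (Function('W')(C) = Add(Mul(C, Pow(C, -1)), Mul(Add(-8, C), Pow(4, -1))) = Add(1, Mul(Add(-8, C), Rational(1, 4))) = Add(1, Add(-2, Mul(Rational(1, 4), C))) = Add(-1, Mul(Rational(1, 4), C)))
Mul(Function('W')(Function('g')(8)), c) = Mul(Add(-1, Mul(Rational(1, 4), 3)), -118) = Mul(Add(-1, Rational(3, 4)), -118) = Mul(Rational(-1, 4), -118) = Rational(59, 2)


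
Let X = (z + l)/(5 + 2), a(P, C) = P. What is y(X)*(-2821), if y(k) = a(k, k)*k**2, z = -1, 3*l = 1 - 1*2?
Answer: 25792/1323 ≈ 19.495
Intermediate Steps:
l = -1/3 (l = (1 - 1*2)/3 = (1 - 2)/3 = (1/3)*(-1) = -1/3 ≈ -0.33333)
X = -4/21 (X = (-1 - 1/3)/(5 + 2) = -4/3/7 = -4/3*1/7 = -4/21 ≈ -0.19048)
y(k) = k**3 (y(k) = k*k**2 = k**3)
y(X)*(-2821) = (-4/21)**3*(-2821) = -64/9261*(-2821) = 25792/1323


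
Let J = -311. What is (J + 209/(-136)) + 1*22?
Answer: -39513/136 ≈ -290.54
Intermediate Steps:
(J + 209/(-136)) + 1*22 = (-311 + 209/(-136)) + 1*22 = (-311 + 209*(-1/136)) + 22 = (-311 - 209/136) + 22 = -42505/136 + 22 = -39513/136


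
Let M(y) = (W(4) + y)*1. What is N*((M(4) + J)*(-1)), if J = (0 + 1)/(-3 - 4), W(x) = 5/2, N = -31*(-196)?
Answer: -38626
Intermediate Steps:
N = 6076
W(x) = 5/2 (W(x) = 5*(½) = 5/2)
M(y) = 5/2 + y (M(y) = (5/2 + y)*1 = 5/2 + y)
J = -⅐ (J = 1/(-7) = 1*(-⅐) = -⅐ ≈ -0.14286)
N*((M(4) + J)*(-1)) = 6076*(((5/2 + 4) - ⅐)*(-1)) = 6076*((13/2 - ⅐)*(-1)) = 6076*((89/14)*(-1)) = 6076*(-89/14) = -38626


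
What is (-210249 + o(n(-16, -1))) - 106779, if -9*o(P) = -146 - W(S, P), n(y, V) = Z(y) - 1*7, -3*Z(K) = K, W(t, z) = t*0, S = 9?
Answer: -2853106/9 ≈ -3.1701e+5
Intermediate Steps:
W(t, z) = 0
Z(K) = -K/3
n(y, V) = -7 - y/3 (n(y, V) = -y/3 - 1*7 = -y/3 - 7 = -7 - y/3)
o(P) = 146/9 (o(P) = -(-146 - 1*0)/9 = -(-146 + 0)/9 = -⅑*(-146) = 146/9)
(-210249 + o(n(-16, -1))) - 106779 = (-210249 + 146/9) - 106779 = -1892095/9 - 106779 = -2853106/9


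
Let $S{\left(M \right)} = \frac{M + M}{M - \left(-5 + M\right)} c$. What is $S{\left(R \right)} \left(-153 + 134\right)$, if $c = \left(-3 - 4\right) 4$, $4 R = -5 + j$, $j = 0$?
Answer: $-266$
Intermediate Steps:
$R = - \frac{5}{4}$ ($R = \frac{-5 + 0}{4} = \frac{1}{4} \left(-5\right) = - \frac{5}{4} \approx -1.25$)
$c = -28$ ($c = \left(-7\right) 4 = -28$)
$S{\left(M \right)} = - \frac{56 M}{5}$ ($S{\left(M \right)} = \frac{M + M}{M - \left(-5 + M\right)} \left(-28\right) = \frac{2 M}{5} \left(-28\right) = - \frac{56 M}{5}$)
$S{\left(R \right)} \left(-153 + 134\right) = \left(- \frac{56}{5}\right) \left(- \frac{5}{4}\right) \left(-153 + 134\right) = 14 \left(-19\right) = -266$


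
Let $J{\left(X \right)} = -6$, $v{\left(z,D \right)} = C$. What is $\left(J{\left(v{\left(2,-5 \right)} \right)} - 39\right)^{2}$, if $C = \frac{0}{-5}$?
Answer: $2025$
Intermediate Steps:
$C = 0$ ($C = 0 \left(- \frac{1}{5}\right) = 0$)
$v{\left(z,D \right)} = 0$
$\left(J{\left(v{\left(2,-5 \right)} \right)} - 39\right)^{2} = \left(-6 - 39\right)^{2} = \left(-45\right)^{2} = 2025$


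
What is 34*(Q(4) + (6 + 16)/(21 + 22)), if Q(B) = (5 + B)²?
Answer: 119170/43 ≈ 2771.4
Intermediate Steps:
34*(Q(4) + (6 + 16)/(21 + 22)) = 34*((5 + 4)² + (6 + 16)/(21 + 22)) = 34*(9² + 22/43) = 34*(81 + 22*(1/43)) = 34*(81 + 22/43) = 34*(3505/43) = 119170/43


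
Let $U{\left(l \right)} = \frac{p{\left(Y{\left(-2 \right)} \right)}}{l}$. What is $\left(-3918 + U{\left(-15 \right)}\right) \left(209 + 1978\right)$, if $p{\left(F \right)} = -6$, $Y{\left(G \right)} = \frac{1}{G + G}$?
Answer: $- \frac{42838956}{5} \approx -8.5678 \cdot 10^{6}$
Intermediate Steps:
$Y{\left(G \right)} = \frac{1}{2 G}$
$U{\left(l \right)} = - \frac{6}{l}$
$\left(-3918 + U{\left(-15 \right)}\right) \left(209 + 1978\right) = \left(-3918 - \frac{6}{-15}\right) \left(209 + 1978\right) = \left(-3918 - - \frac{2}{5}\right) 2187 = \left(-3918 + \frac{2}{5}\right) 2187 = \left(- \frac{19588}{5}\right) 2187 = - \frac{42838956}{5}$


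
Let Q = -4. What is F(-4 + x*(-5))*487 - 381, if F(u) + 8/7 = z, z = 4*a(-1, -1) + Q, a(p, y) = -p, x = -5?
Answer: -6563/7 ≈ -937.57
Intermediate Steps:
z = 0 (z = 4*(-1*(-1)) - 4 = 4*1 - 4 = 4 - 4 = 0)
F(u) = -8/7 (F(u) = -8/7 + 0 = -8/7)
F(-4 + x*(-5))*487 - 381 = -8/7*487 - 381 = -3896/7 - 381 = -6563/7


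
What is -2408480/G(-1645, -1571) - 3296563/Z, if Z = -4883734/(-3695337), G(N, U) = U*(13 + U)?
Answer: -14908338477662270539/5976757622806 ≈ -2.4944e+6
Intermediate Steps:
Z = 4883734/3695337 (Z = -4883734*(-1/3695337) = 4883734/3695337 ≈ 1.3216)
-2408480/G(-1645, -1571) - 3296563/Z = -2408480*(-1/(1571*(13 - 1571))) - 3296563/4883734/3695337 = -2408480/((-1571*(-1558))) - 3296563*3695337/4883734 = -2408480/2447618 - 12181911226731/4883734 = -2408480*1/2447618 - 12181911226731/4883734 = -1204240/1223809 - 12181911226731/4883734 = -14908338477662270539/5976757622806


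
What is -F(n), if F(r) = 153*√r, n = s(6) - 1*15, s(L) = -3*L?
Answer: -153*I*√33 ≈ -878.92*I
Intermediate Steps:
n = -33 (n = -3*6 - 1*15 = -18 - 15 = -33)
-F(n) = -153*√(-33) = -153*I*√33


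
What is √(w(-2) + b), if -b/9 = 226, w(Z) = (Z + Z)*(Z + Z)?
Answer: I*√2018 ≈ 44.922*I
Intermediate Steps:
w(Z) = 4*Z² (w(Z) = (2*Z)*(2*Z) = 4*Z²)
b = -2034 (b = -9*226 = -2034)
√(w(-2) + b) = √(4*(-2)² - 2034) = √(4*4 - 2034) = √(16 - 2034) = √(-2018) = I*√2018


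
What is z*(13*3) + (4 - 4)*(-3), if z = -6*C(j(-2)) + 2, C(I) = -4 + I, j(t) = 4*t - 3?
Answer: 3588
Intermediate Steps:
j(t) = -3 + 4*t
z = 92 (z = -6*(-4 + (-3 + 4*(-2))) + 2 = -6*(-4 + (-3 - 8)) + 2 = -6*(-4 - 11) + 2 = -6*(-15) + 2 = 90 + 2 = 92)
z*(13*3) + (4 - 4)*(-3) = 92*(13*3) + (4 - 4)*(-3) = 92*39 + 0*(-3) = 3588 + 0 = 3588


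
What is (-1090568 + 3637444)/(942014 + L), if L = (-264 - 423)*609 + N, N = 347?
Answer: 1273438/261989 ≈ 4.8607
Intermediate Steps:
L = -418036 (L = (-264 - 423)*609 + 347 = -687*609 + 347 = -418383 + 347 = -418036)
(-1090568 + 3637444)/(942014 + L) = (-1090568 + 3637444)/(942014 - 418036) = 2546876/523978 = 2546876*(1/523978) = 1273438/261989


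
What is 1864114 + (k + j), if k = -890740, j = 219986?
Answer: 1193360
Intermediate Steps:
1864114 + (k + j) = 1864114 + (-890740 + 219986) = 1864114 - 670754 = 1193360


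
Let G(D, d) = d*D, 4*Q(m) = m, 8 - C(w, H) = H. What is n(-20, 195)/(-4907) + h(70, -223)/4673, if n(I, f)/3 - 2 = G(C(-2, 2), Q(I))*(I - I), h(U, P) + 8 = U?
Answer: 276196/22930411 ≈ 0.012045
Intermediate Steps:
C(w, H) = 8 - H
Q(m) = m/4
h(U, P) = -8 + U
G(D, d) = D*d
n(I, f) = 6 (n(I, f) = 6 + 3*(((8 - 1*2)*(I/4))*(I - I)) = 6 + 3*(((8 - 2)*(I/4))*0) = 6 + 3*((6*(I/4))*0) = 6 + 3*((3*I/2)*0) = 6 + 3*0 = 6 + 0 = 6)
n(-20, 195)/(-4907) + h(70, -223)/4673 = 6/(-4907) + (-8 + 70)/4673 = 6*(-1/4907) + 62*(1/4673) = -6/4907 + 62/4673 = 276196/22930411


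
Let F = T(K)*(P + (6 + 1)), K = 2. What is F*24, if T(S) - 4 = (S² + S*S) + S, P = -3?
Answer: 1344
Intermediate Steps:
T(S) = 4 + S + 2*S² (T(S) = 4 + ((S² + S*S) + S) = 4 + ((S² + S²) + S) = 4 + (2*S² + S) = 4 + (S + 2*S²) = 4 + S + 2*S²)
F = 56 (F = (4 + 2 + 2*2²)*(-3 + (6 + 1)) = (4 + 2 + 2*4)*(-3 + 7) = (4 + 2 + 8)*4 = 14*4 = 56)
F*24 = 56*24 = 1344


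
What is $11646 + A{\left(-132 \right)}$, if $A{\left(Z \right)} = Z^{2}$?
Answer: $29070$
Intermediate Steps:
$11646 + A{\left(-132 \right)} = 11646 + \left(-132\right)^{2} = 11646 + 17424 = 29070$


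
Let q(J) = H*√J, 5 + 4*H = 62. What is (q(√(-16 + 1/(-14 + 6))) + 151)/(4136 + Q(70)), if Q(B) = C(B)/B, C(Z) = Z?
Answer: 151/4137 + 19*258^(¼)*√I/11032 ≈ 0.041381 + 0.0048808*I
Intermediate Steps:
H = 57/4 (H = -5/4 + (¼)*62 = -5/4 + 31/2 = 57/4 ≈ 14.250)
Q(B) = 1 (Q(B) = B/B = 1)
q(J) = 57*√J/4
(q(√(-16 + 1/(-14 + 6))) + 151)/(4136 + Q(70)) = (57*√(√(-16 + 1/(-14 + 6)))/4 + 151)/(4136 + 1) = (57*√(√(-16 + 1/(-8)))/4 + 151)/4137 = (57*√(√(-16 - ⅛))/4 + 151)*(1/4137) = (57*√(√(-129/8))/4 + 151)*(1/4137) = (57*√(I*√258/4)/4 + 151)*(1/4137) = (57*(258^(¼)*√I/2)/4 + 151)*(1/4137) = (57*258^(¼)*√I/8 + 151)*(1/4137) = (151 + 57*258^(¼)*√I/8)*(1/4137) = 151/4137 + 19*258^(¼)*√I/11032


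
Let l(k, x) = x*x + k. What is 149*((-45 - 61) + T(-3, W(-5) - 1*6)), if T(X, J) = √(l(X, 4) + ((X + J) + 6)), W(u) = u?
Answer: -15794 + 149*√5 ≈ -15461.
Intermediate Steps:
l(k, x) = k + x² (l(k, x) = x² + k = k + x²)
T(X, J) = √(22 + J + 2*X) (T(X, J) = √((X + 4²) + ((X + J) + 6)) = √((X + 16) + ((J + X) + 6)) = √((16 + X) + (6 + J + X)) = √(22 + J + 2*X))
149*((-45 - 61) + T(-3, W(-5) - 1*6)) = 149*((-45 - 61) + √(22 + (-5 - 1*6) + 2*(-3))) = 149*(-106 + √(22 + (-5 - 6) - 6)) = 149*(-106 + √(22 - 11 - 6)) = 149*(-106 + √5) = -15794 + 149*√5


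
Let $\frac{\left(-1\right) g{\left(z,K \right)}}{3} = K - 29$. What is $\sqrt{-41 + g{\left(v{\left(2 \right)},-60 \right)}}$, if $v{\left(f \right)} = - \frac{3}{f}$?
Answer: $\sqrt{226} \approx 15.033$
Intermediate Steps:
$g{\left(z,K \right)} = 87 - 3 K$ ($g{\left(z,K \right)} = - 3 \left(K - 29\right) = - 3 \left(-29 + K\right) = 87 - 3 K$)
$\sqrt{-41 + g{\left(v{\left(2 \right)},-60 \right)}} = \sqrt{-41 + \left(87 - -180\right)} = \sqrt{-41 + \left(87 + 180\right)} = \sqrt{-41 + 267} = \sqrt{226}$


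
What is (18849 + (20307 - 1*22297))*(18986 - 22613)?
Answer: -61147593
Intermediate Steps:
(18849 + (20307 - 1*22297))*(18986 - 22613) = (18849 + (20307 - 22297))*(-3627) = (18849 - 1990)*(-3627) = 16859*(-3627) = -61147593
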